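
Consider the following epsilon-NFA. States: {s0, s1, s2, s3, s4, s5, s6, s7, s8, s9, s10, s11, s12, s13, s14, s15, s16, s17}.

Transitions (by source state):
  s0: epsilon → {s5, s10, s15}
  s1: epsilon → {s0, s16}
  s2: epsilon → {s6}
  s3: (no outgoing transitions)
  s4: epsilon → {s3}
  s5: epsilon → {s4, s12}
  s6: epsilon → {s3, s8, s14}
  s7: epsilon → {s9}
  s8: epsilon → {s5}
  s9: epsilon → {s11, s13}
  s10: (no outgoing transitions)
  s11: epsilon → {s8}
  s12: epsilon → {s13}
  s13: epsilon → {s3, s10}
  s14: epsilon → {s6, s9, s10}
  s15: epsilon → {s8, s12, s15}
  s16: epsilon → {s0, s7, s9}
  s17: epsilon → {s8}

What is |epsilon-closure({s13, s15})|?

8

Start with {s13, s15}.
From s13 via epsilon: add s3, s10.
From s15 via epsilon: add s8, s12.
From s8 via epsilon: add s5.
From s5 via epsilon: add s4.
epsilon-closure = {s3, s4, s5, s8, s10, s12, s13, s15}, which has 8 states.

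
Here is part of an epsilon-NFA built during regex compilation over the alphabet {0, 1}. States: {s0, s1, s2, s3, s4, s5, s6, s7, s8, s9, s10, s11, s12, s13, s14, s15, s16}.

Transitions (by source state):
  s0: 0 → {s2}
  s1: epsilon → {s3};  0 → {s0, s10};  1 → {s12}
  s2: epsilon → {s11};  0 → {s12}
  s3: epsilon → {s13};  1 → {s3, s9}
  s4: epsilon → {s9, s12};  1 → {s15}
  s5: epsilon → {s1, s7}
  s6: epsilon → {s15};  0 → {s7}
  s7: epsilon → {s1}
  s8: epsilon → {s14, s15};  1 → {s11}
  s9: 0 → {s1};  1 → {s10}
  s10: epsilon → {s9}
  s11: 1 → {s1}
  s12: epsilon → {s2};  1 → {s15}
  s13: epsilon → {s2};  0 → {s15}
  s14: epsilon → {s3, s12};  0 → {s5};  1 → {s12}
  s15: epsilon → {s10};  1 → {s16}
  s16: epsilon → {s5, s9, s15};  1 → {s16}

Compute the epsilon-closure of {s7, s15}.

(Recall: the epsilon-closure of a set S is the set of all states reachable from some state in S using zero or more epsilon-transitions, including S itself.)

Start with {s7, s15}.
From s7 via epsilon: add s1.
From s15 via epsilon: add s10.
From s1 via epsilon: add s3.
From s10 via epsilon: add s9.
From s3 via epsilon: add s13.
From s13 via epsilon: add s2.
From s2 via epsilon: add s11.
No new states can be added; the closed set is {s1, s2, s3, s7, s9, s10, s11, s13, s15}.

{s1, s2, s3, s7, s9, s10, s11, s13, s15}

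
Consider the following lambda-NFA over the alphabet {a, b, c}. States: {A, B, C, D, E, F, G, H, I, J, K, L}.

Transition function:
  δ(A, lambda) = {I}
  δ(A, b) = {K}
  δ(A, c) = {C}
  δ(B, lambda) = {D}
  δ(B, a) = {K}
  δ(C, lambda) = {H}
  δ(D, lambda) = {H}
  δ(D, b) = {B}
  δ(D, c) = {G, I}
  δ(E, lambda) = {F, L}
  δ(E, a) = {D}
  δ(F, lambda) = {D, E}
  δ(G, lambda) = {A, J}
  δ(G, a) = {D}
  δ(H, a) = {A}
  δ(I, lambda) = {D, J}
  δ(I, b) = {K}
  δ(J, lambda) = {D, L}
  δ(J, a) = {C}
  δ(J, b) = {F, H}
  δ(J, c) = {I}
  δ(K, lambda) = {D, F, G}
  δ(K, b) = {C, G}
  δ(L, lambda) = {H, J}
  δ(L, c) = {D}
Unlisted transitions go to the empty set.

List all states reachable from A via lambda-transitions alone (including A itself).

Start with {A}.
From A via lambda: add I.
From I via lambda: add D, J.
From D via lambda: add H.
From J via lambda: add L.
No new states can be added; the closed set is {A, D, H, I, J, L}.

{A, D, H, I, J, L}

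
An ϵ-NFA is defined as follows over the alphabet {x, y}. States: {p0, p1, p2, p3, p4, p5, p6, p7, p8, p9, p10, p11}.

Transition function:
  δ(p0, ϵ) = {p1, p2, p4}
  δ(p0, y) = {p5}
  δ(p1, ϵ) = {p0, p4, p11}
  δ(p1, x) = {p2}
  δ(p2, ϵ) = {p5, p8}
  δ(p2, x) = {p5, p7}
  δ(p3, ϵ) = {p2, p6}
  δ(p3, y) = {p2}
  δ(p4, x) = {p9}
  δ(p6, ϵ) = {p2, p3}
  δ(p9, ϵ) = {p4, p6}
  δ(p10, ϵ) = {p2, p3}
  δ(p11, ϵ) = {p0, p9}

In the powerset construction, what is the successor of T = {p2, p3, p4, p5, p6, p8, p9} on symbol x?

p2 on x → {p5, p7}.
p4 on x → {p9}.
No x-transition from p3, p5, p6, p8, p9.
Union after reading x: {p5, p7, p9}.
Now take the ϵ-closure:
From p9 via ϵ: add p4, p6.
From p6 via ϵ: add p2, p3.
From p2 via ϵ: add p8.
No new states can be added; the closed set is {p2, p3, p4, p5, p6, p7, p8, p9}.

{p2, p3, p4, p5, p6, p7, p8, p9}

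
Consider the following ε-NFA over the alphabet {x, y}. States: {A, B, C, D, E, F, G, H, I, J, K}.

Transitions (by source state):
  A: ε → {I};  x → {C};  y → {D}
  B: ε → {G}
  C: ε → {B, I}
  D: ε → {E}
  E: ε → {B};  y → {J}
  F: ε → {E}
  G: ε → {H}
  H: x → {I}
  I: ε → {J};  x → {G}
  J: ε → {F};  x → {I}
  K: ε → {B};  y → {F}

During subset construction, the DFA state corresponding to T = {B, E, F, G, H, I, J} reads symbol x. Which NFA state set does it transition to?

{B, E, F, G, H, I, J}

H on x → {I}.
I on x → {G}.
J on x → {I}.
No x-transition from B, E, F, G.
Union after reading x: {G, I}.
Now take the ε-closure:
From G via ε: add H.
From I via ε: add J.
From J via ε: add F.
From F via ε: add E.
From E via ε: add B.
No new states can be added; the closed set is {B, E, F, G, H, I, J}.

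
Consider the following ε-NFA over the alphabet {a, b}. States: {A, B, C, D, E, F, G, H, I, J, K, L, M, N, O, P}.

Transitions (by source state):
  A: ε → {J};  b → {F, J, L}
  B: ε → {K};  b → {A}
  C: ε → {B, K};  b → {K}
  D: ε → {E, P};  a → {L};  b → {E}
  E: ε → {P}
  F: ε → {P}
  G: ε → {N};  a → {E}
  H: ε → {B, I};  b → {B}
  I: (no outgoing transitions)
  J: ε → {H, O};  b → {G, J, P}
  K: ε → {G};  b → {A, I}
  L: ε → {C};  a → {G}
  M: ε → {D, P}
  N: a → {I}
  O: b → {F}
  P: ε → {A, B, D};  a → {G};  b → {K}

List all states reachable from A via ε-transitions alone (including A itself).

Start with {A}.
From A via ε: add J.
From J via ε: add H, O.
From H via ε: add B, I.
From B via ε: add K.
From K via ε: add G.
From G via ε: add N.
No new states can be added; the closed set is {A, B, G, H, I, J, K, N, O}.

{A, B, G, H, I, J, K, N, O}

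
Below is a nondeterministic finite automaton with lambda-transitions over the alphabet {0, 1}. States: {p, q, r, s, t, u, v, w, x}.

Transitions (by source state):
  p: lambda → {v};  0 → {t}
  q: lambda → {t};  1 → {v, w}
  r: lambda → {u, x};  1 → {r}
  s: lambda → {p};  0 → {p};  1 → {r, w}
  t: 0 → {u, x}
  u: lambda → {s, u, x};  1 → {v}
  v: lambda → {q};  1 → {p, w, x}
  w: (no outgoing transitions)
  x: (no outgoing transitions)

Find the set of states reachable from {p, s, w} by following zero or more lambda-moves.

{p, q, s, t, v, w}

Start with {p, s, w}.
From p via lambda: add v.
From v via lambda: add q.
From q via lambda: add t.
No new states can be added; the closed set is {p, q, s, t, v, w}.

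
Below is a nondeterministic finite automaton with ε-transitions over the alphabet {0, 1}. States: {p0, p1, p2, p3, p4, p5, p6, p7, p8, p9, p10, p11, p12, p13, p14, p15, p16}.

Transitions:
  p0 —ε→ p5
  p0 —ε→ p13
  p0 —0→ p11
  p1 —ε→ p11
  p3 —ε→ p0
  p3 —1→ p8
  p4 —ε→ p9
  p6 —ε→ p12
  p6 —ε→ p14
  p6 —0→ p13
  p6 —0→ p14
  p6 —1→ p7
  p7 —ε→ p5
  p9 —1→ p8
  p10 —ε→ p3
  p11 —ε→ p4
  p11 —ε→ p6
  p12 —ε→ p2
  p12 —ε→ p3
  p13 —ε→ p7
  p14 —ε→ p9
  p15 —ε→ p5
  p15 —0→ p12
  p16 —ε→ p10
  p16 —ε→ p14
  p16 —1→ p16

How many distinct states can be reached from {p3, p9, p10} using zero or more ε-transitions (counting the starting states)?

Start with {p3, p9, p10}.
From p3 via ε: add p0.
From p0 via ε: add p5, p13.
From p13 via ε: add p7.
ε-closure = {p0, p3, p5, p7, p9, p10, p13}, which has 7 states.

7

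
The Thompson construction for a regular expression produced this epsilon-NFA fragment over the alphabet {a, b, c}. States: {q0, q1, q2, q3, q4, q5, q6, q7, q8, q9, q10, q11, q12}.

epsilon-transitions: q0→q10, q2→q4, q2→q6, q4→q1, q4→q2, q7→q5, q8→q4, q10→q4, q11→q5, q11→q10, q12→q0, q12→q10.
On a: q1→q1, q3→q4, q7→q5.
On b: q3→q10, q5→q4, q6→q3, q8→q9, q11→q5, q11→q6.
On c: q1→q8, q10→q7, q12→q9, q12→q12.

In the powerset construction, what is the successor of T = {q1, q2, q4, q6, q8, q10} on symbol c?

{q1, q2, q4, q5, q6, q7, q8}

q1 on c → {q8}.
q10 on c → {q7}.
No c-transition from q2, q4, q6, q8.
Union after reading c: {q7, q8}.
Now take the epsilon-closure:
From q7 via epsilon: add q5.
From q8 via epsilon: add q4.
From q4 via epsilon: add q1, q2.
From q2 via epsilon: add q6.
No new states can be added; the closed set is {q1, q2, q4, q5, q6, q7, q8}.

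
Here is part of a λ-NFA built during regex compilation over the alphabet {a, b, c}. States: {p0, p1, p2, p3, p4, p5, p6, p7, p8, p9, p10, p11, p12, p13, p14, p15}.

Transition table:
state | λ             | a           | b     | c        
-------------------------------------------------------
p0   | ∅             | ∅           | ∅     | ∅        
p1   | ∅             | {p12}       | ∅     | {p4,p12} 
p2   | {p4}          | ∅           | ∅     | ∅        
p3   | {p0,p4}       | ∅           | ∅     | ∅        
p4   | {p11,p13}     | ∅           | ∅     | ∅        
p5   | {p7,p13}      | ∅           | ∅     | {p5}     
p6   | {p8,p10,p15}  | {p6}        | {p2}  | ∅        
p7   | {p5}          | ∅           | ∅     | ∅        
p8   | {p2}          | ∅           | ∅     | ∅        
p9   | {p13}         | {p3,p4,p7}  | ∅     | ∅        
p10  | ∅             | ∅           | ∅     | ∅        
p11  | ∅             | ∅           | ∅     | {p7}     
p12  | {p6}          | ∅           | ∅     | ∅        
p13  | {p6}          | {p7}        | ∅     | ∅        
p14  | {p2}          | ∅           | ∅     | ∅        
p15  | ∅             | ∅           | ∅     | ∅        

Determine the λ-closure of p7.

Start with {p7}.
From p7 via λ: add p5.
From p5 via λ: add p13.
From p13 via λ: add p6.
From p6 via λ: add p8, p10, p15.
From p8 via λ: add p2.
From p2 via λ: add p4.
From p4 via λ: add p11.
No new states can be added; the closed set is {p2, p4, p5, p6, p7, p8, p10, p11, p13, p15}.

{p2, p4, p5, p6, p7, p8, p10, p11, p13, p15}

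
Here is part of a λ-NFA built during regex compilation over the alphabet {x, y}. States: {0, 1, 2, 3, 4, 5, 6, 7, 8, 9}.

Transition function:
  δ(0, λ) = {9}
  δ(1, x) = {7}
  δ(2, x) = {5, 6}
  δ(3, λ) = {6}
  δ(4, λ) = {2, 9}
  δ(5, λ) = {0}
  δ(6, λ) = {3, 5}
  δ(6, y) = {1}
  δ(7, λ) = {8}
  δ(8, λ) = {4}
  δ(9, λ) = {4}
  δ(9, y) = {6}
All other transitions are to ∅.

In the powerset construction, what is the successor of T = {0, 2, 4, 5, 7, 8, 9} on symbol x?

2 on x → {5, 6}.
No x-transition from 0, 4, 5, 7, 8, 9.
Union after reading x: {5, 6}.
Now take the λ-closure:
From 5 via λ: add 0.
From 6 via λ: add 3.
From 0 via λ: add 9.
From 9 via λ: add 4.
From 4 via λ: add 2.
No new states can be added; the closed set is {0, 2, 3, 4, 5, 6, 9}.

{0, 2, 3, 4, 5, 6, 9}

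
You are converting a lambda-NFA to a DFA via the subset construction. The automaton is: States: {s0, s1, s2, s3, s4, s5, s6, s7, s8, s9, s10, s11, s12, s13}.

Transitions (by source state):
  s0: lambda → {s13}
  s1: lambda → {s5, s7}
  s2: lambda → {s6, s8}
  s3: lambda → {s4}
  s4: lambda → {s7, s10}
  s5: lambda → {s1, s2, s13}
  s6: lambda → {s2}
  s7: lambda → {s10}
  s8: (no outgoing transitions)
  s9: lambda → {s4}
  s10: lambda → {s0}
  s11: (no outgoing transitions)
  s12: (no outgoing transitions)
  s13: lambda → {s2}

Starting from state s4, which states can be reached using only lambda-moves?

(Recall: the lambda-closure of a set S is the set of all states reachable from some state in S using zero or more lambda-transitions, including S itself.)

Start with {s4}.
From s4 via lambda: add s7, s10.
From s10 via lambda: add s0.
From s0 via lambda: add s13.
From s13 via lambda: add s2.
From s2 via lambda: add s6, s8.
No new states can be added; the closed set is {s0, s2, s4, s6, s7, s8, s10, s13}.

{s0, s2, s4, s6, s7, s8, s10, s13}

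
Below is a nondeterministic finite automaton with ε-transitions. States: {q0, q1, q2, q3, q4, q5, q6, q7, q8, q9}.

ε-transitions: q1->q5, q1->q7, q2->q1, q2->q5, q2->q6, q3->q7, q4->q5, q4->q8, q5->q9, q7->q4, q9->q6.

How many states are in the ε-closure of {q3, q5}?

7

Start with {q3, q5}.
From q3 via ε: add q7.
From q5 via ε: add q9.
From q7 via ε: add q4.
From q9 via ε: add q6.
From q4 via ε: add q8.
ε-closure = {q3, q4, q5, q6, q7, q8, q9}, which has 7 states.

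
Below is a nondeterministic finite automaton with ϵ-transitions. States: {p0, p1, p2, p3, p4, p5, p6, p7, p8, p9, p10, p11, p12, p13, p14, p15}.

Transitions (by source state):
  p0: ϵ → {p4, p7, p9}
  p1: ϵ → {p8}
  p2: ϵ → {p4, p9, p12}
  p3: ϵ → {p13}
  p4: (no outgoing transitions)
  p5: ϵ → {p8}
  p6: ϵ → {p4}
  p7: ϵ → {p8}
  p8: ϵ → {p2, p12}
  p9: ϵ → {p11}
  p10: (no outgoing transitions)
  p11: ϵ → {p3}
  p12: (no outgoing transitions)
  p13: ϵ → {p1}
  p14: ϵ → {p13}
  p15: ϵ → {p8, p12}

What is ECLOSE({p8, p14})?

Start with {p8, p14}.
From p8 via ϵ: add p2, p12.
From p14 via ϵ: add p13.
From p2 via ϵ: add p4, p9.
From p13 via ϵ: add p1.
From p9 via ϵ: add p11.
From p11 via ϵ: add p3.
No new states can be added; the closed set is {p1, p2, p3, p4, p8, p9, p11, p12, p13, p14}.

{p1, p2, p3, p4, p8, p9, p11, p12, p13, p14}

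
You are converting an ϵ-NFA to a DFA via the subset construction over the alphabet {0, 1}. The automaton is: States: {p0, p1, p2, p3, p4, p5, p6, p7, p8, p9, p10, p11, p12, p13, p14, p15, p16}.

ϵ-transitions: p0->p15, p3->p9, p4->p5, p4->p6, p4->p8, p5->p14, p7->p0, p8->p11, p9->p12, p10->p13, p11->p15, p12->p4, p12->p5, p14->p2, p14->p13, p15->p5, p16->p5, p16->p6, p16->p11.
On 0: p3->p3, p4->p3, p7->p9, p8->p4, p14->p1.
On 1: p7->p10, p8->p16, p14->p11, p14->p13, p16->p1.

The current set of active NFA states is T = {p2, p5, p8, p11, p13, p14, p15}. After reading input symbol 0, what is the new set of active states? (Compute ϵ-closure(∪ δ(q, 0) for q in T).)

{p1, p2, p4, p5, p6, p8, p11, p13, p14, p15}

p8 on 0 → {p4}.
p14 on 0 → {p1}.
No 0-transition from p2, p5, p11, p13, p15.
Union after reading 0: {p1, p4}.
Now take the ϵ-closure:
From p4 via ϵ: add p5, p6, p8.
From p5 via ϵ: add p14.
From p8 via ϵ: add p11.
From p11 via ϵ: add p15.
From p14 via ϵ: add p2, p13.
No new states can be added; the closed set is {p1, p2, p4, p5, p6, p8, p11, p13, p14, p15}.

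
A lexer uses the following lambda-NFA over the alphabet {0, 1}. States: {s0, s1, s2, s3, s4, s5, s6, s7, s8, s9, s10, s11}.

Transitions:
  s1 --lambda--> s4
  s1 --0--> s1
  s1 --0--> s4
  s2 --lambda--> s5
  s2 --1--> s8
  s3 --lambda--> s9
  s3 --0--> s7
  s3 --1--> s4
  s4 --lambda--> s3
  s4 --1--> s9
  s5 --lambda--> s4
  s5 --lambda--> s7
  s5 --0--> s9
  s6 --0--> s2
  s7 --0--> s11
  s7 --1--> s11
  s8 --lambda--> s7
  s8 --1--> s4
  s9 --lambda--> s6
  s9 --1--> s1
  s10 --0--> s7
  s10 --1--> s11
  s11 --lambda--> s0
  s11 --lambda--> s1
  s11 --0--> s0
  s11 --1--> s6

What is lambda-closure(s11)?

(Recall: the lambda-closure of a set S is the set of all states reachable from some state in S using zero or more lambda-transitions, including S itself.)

Start with {s11}.
From s11 via lambda: add s0, s1.
From s1 via lambda: add s4.
From s4 via lambda: add s3.
From s3 via lambda: add s9.
From s9 via lambda: add s6.
No new states can be added; the closed set is {s0, s1, s3, s4, s6, s9, s11}.

{s0, s1, s3, s4, s6, s9, s11}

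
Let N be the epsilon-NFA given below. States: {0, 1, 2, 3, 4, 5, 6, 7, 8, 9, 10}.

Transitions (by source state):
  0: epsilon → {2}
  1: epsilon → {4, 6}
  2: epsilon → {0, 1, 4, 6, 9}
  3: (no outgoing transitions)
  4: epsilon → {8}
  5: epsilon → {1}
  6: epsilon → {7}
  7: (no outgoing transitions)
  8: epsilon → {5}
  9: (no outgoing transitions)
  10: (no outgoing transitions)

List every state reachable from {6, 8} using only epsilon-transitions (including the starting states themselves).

{1, 4, 5, 6, 7, 8}

Start with {6, 8}.
From 6 via epsilon: add 7.
From 8 via epsilon: add 5.
From 5 via epsilon: add 1.
From 1 via epsilon: add 4.
No new states can be added; the closed set is {1, 4, 5, 6, 7, 8}.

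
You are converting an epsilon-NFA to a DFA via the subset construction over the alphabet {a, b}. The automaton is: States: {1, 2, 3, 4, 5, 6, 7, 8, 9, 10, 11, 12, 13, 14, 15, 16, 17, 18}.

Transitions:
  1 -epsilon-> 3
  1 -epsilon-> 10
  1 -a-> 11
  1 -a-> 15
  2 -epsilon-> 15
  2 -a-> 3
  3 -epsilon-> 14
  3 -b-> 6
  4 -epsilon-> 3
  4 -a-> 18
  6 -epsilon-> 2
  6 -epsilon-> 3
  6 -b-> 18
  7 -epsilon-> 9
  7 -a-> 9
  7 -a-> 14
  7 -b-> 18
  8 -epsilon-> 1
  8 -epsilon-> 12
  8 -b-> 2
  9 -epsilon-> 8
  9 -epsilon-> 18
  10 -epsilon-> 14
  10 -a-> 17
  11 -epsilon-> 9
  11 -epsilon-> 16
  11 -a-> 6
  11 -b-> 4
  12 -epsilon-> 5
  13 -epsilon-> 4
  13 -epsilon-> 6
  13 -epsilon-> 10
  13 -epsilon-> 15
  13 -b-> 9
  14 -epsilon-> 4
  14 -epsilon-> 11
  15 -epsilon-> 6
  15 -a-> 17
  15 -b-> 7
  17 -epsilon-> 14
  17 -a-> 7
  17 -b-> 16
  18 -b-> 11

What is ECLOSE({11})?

{1, 3, 4, 5, 8, 9, 10, 11, 12, 14, 16, 18}

Start with {11}.
From 11 via epsilon: add 9, 16.
From 9 via epsilon: add 8, 18.
From 8 via epsilon: add 1, 12.
From 1 via epsilon: add 3, 10.
From 12 via epsilon: add 5.
From 3 via epsilon: add 14.
From 14 via epsilon: add 4.
No new states can be added; the closed set is {1, 3, 4, 5, 8, 9, 10, 11, 12, 14, 16, 18}.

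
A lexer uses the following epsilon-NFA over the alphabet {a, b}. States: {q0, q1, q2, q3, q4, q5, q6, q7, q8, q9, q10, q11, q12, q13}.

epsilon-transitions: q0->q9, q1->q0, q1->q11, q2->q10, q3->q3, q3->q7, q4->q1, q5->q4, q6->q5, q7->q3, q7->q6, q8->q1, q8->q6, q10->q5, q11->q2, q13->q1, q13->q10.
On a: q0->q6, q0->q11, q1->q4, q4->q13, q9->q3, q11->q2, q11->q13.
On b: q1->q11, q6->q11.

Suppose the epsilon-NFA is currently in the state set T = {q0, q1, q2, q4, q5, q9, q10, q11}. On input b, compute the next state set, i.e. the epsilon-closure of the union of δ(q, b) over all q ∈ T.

q1 on b → {q11}.
No b-transition from q0, q2, q4, q5, q9, q10, q11.
Union after reading b: {q11}.
Now take the epsilon-closure:
From q11 via epsilon: add q2.
From q2 via epsilon: add q10.
From q10 via epsilon: add q5.
From q5 via epsilon: add q4.
From q4 via epsilon: add q1.
From q1 via epsilon: add q0.
From q0 via epsilon: add q9.
No new states can be added; the closed set is {q0, q1, q2, q4, q5, q9, q10, q11}.

{q0, q1, q2, q4, q5, q9, q10, q11}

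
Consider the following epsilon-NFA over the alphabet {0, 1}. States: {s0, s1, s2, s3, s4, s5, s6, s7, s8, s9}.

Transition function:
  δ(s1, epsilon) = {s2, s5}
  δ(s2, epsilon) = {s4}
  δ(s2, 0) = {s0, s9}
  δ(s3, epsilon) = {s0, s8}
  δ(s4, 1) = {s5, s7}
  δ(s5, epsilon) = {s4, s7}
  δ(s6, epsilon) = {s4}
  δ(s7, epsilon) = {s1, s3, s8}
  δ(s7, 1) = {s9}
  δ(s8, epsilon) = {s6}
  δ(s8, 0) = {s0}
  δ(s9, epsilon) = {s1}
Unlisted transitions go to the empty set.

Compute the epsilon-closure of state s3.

Start with {s3}.
From s3 via epsilon: add s0, s8.
From s8 via epsilon: add s6.
From s6 via epsilon: add s4.
No new states can be added; the closed set is {s0, s3, s4, s6, s8}.

{s0, s3, s4, s6, s8}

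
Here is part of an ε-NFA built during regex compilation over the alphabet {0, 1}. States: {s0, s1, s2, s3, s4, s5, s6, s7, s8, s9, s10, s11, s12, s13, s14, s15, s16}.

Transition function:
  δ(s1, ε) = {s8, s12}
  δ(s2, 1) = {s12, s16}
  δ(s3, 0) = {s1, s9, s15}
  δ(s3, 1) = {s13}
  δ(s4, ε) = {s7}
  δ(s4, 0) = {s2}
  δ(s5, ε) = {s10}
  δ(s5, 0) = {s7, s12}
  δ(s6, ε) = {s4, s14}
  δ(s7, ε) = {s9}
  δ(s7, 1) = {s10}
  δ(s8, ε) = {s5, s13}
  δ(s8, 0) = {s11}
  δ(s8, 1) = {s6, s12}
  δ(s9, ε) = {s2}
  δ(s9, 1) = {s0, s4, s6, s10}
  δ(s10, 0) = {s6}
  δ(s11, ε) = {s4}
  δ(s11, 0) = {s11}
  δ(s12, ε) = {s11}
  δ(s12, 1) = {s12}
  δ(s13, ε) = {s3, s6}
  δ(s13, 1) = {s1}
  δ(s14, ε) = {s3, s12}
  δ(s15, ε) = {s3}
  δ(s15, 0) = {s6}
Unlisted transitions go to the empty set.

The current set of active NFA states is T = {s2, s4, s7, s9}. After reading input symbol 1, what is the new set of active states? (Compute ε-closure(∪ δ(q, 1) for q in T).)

s2 on 1 → {s12, s16}.
s7 on 1 → {s10}.
s9 on 1 → {s0, s4, s6, s10}.
No 1-transition from s4.
Union after reading 1: {s0, s4, s6, s10, s12, s16}.
Now take the ε-closure:
From s4 via ε: add s7.
From s6 via ε: add s14.
From s12 via ε: add s11.
From s7 via ε: add s9.
From s14 via ε: add s3.
From s9 via ε: add s2.
No new states can be added; the closed set is {s0, s2, s3, s4, s6, s7, s9, s10, s11, s12, s14, s16}.

{s0, s2, s3, s4, s6, s7, s9, s10, s11, s12, s14, s16}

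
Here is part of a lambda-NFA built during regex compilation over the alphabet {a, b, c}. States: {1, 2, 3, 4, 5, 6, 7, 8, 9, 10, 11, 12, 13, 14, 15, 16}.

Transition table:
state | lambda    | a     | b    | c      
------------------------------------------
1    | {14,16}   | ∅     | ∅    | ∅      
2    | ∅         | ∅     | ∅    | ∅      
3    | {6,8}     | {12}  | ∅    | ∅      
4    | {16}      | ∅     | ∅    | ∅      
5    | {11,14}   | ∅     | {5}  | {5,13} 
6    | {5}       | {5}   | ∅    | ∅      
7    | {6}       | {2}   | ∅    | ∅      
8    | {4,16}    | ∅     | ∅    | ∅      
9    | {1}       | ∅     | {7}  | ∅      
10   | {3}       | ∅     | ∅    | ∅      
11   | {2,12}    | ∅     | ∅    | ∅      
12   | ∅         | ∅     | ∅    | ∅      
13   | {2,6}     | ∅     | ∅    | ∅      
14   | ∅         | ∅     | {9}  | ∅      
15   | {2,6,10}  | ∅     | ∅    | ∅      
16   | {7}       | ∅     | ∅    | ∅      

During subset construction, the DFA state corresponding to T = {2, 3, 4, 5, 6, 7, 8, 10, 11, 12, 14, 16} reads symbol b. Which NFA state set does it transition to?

5 on b → {5}.
14 on b → {9}.
No b-transition from 2, 3, 4, 6, 7, 8, 10, 11, 12, 16.
Union after reading b: {5, 9}.
Now take the lambda-closure:
From 5 via lambda: add 11, 14.
From 9 via lambda: add 1.
From 1 via lambda: add 16.
From 11 via lambda: add 2, 12.
From 16 via lambda: add 7.
From 7 via lambda: add 6.
No new states can be added; the closed set is {1, 2, 5, 6, 7, 9, 11, 12, 14, 16}.

{1, 2, 5, 6, 7, 9, 11, 12, 14, 16}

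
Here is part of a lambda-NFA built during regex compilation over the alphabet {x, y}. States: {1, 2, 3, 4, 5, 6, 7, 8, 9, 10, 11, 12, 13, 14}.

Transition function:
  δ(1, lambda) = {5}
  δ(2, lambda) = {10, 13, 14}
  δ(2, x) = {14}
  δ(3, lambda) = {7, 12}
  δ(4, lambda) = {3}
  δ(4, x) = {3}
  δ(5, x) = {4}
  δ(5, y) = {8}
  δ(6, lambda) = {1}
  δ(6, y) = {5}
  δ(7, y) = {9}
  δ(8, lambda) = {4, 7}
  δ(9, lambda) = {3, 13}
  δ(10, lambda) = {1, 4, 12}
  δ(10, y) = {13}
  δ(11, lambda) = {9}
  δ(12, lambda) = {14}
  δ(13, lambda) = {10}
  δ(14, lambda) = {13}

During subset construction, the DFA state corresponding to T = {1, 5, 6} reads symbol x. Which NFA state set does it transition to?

{1, 3, 4, 5, 7, 10, 12, 13, 14}

5 on x → {4}.
No x-transition from 1, 6.
Union after reading x: {4}.
Now take the lambda-closure:
From 4 via lambda: add 3.
From 3 via lambda: add 7, 12.
From 12 via lambda: add 14.
From 14 via lambda: add 13.
From 13 via lambda: add 10.
From 10 via lambda: add 1.
From 1 via lambda: add 5.
No new states can be added; the closed set is {1, 3, 4, 5, 7, 10, 12, 13, 14}.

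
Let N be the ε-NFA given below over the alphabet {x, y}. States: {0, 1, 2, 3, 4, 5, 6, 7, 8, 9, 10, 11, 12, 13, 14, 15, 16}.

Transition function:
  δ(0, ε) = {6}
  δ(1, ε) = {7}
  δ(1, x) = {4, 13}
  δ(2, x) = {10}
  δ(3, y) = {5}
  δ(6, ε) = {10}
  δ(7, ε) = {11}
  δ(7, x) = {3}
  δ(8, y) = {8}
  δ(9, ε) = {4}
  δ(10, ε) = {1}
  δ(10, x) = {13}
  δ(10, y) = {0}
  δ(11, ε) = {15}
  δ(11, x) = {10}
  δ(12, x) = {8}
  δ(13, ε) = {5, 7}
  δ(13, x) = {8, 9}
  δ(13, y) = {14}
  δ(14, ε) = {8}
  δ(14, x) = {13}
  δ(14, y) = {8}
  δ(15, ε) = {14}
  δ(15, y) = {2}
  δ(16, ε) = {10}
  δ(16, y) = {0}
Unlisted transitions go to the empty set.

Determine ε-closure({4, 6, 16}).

Start with {4, 6, 16}.
From 6 via ε: add 10.
From 10 via ε: add 1.
From 1 via ε: add 7.
From 7 via ε: add 11.
From 11 via ε: add 15.
From 15 via ε: add 14.
From 14 via ε: add 8.
No new states can be added; the closed set is {1, 4, 6, 7, 8, 10, 11, 14, 15, 16}.

{1, 4, 6, 7, 8, 10, 11, 14, 15, 16}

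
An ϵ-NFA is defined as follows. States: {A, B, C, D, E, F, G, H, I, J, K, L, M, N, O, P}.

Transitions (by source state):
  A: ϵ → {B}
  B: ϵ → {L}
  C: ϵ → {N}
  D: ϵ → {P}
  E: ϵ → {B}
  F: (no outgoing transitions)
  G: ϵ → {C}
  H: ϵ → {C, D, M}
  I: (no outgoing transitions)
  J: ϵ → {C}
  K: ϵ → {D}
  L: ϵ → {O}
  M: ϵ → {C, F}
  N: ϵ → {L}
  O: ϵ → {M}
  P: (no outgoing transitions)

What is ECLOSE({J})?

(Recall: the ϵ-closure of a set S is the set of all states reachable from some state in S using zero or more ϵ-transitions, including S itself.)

{C, F, J, L, M, N, O}

Start with {J}.
From J via ϵ: add C.
From C via ϵ: add N.
From N via ϵ: add L.
From L via ϵ: add O.
From O via ϵ: add M.
From M via ϵ: add F.
No new states can be added; the closed set is {C, F, J, L, M, N, O}.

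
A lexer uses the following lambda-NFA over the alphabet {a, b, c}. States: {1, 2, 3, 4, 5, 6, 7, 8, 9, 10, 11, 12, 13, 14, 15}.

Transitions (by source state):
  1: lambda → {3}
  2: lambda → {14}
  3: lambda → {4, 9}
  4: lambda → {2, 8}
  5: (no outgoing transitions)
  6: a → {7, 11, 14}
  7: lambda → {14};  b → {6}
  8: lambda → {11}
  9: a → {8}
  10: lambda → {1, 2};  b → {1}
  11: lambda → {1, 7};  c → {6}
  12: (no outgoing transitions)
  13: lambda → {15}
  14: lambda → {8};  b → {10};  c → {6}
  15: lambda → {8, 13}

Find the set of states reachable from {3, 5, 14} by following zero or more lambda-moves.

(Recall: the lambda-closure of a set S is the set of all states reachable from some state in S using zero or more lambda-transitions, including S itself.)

Start with {3, 5, 14}.
From 3 via lambda: add 4, 9.
From 14 via lambda: add 8.
From 4 via lambda: add 2.
From 8 via lambda: add 11.
From 11 via lambda: add 1, 7.
No new states can be added; the closed set is {1, 2, 3, 4, 5, 7, 8, 9, 11, 14}.

{1, 2, 3, 4, 5, 7, 8, 9, 11, 14}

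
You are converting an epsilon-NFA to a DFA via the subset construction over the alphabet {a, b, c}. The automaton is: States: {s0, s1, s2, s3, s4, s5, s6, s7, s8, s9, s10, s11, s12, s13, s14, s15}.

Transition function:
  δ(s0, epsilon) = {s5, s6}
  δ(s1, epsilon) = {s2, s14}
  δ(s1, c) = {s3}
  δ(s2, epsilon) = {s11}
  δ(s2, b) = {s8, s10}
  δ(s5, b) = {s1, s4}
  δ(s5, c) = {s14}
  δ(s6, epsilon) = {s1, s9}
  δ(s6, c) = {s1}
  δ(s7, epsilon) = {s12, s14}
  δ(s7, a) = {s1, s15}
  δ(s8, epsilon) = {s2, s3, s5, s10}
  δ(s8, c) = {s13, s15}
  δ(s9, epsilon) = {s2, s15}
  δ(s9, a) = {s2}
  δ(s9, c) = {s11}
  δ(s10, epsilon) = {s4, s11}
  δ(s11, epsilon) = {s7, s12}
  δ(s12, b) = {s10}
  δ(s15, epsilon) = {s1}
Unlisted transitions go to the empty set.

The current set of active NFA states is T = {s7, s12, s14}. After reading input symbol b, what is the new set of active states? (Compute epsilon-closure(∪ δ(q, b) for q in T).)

s12 on b → {s10}.
No b-transition from s7, s14.
Union after reading b: {s10}.
Now take the epsilon-closure:
From s10 via epsilon: add s4, s11.
From s11 via epsilon: add s7, s12.
From s7 via epsilon: add s14.
No new states can be added; the closed set is {s4, s7, s10, s11, s12, s14}.

{s4, s7, s10, s11, s12, s14}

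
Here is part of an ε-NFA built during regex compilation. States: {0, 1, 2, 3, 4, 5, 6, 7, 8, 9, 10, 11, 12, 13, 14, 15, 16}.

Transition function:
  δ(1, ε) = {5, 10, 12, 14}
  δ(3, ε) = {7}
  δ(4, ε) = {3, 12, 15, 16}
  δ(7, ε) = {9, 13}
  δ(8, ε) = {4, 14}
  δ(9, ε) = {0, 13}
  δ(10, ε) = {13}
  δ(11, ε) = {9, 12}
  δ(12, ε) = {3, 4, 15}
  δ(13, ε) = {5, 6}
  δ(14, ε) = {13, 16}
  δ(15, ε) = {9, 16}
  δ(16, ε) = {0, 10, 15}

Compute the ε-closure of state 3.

Start with {3}.
From 3 via ε: add 7.
From 7 via ε: add 9, 13.
From 9 via ε: add 0.
From 13 via ε: add 5, 6.
No new states can be added; the closed set is {0, 3, 5, 6, 7, 9, 13}.

{0, 3, 5, 6, 7, 9, 13}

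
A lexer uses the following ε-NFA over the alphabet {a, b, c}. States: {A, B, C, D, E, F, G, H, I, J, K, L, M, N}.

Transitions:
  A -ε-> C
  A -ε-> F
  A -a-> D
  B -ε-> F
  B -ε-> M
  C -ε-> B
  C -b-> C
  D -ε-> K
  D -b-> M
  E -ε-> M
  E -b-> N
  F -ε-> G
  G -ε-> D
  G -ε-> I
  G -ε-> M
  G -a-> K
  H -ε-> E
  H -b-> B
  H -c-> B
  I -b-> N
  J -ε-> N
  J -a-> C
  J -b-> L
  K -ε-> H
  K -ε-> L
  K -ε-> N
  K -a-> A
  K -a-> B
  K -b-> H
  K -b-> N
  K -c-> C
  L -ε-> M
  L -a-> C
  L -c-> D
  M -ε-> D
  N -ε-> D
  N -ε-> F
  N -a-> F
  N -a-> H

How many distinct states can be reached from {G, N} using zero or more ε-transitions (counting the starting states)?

Start with {G, N}.
From G via ε: add D, I, M.
From N via ε: add F.
From D via ε: add K.
From K via ε: add H, L.
From H via ε: add E.
ε-closure = {D, E, F, G, H, I, K, L, M, N}, which has 10 states.

10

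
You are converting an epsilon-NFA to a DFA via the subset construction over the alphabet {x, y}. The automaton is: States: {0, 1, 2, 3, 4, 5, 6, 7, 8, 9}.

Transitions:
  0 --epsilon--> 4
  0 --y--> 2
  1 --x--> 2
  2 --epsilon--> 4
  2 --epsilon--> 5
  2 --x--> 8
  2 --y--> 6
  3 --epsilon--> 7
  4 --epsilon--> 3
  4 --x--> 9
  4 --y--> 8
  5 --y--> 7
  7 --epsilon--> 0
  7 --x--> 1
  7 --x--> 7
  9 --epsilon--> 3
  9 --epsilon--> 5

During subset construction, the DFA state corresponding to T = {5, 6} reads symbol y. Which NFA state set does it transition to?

5 on y → {7}.
No y-transition from 6.
Union after reading y: {7}.
Now take the epsilon-closure:
From 7 via epsilon: add 0.
From 0 via epsilon: add 4.
From 4 via epsilon: add 3.
No new states can be added; the closed set is {0, 3, 4, 7}.

{0, 3, 4, 7}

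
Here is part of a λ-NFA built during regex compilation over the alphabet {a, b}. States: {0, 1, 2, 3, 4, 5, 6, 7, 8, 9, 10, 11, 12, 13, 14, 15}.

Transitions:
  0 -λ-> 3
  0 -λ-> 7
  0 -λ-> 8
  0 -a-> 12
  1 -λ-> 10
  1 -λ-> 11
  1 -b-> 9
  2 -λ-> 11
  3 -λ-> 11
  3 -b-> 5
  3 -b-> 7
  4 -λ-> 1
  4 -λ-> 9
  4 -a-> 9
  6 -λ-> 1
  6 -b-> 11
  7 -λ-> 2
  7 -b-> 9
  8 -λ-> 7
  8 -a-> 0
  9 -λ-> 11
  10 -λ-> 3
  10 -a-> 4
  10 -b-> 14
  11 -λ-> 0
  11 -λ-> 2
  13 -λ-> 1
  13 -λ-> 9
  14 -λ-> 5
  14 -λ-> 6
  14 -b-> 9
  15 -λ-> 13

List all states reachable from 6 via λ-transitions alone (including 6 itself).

Start with {6}.
From 6 via λ: add 1.
From 1 via λ: add 10, 11.
From 10 via λ: add 3.
From 11 via λ: add 0, 2.
From 0 via λ: add 7, 8.
No new states can be added; the closed set is {0, 1, 2, 3, 6, 7, 8, 10, 11}.

{0, 1, 2, 3, 6, 7, 8, 10, 11}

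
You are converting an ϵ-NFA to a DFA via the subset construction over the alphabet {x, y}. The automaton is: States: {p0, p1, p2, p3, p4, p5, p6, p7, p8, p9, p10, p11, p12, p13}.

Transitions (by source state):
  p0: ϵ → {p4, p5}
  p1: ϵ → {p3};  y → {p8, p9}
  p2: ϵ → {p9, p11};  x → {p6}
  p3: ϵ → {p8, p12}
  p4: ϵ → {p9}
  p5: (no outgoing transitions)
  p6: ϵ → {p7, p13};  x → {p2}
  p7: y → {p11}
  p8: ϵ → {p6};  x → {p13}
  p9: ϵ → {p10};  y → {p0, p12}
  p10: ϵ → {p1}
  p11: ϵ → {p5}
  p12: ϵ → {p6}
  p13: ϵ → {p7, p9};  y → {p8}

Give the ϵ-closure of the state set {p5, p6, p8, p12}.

Start with {p5, p6, p8, p12}.
From p6 via ϵ: add p7, p13.
From p13 via ϵ: add p9.
From p9 via ϵ: add p10.
From p10 via ϵ: add p1.
From p1 via ϵ: add p3.
No new states can be added; the closed set is {p1, p3, p5, p6, p7, p8, p9, p10, p12, p13}.

{p1, p3, p5, p6, p7, p8, p9, p10, p12, p13}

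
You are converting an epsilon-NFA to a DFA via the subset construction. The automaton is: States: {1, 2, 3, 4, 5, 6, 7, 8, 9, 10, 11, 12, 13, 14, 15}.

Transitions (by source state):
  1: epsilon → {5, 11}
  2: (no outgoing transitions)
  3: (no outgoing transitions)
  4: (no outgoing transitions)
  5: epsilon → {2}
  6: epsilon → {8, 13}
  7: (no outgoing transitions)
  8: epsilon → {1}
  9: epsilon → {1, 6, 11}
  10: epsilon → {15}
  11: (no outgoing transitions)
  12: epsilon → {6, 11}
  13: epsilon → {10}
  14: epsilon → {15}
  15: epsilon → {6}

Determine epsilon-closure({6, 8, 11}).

{1, 2, 5, 6, 8, 10, 11, 13, 15}

Start with {6, 8, 11}.
From 6 via epsilon: add 13.
From 8 via epsilon: add 1.
From 1 via epsilon: add 5.
From 13 via epsilon: add 10.
From 5 via epsilon: add 2.
From 10 via epsilon: add 15.
No new states can be added; the closed set is {1, 2, 5, 6, 8, 10, 11, 13, 15}.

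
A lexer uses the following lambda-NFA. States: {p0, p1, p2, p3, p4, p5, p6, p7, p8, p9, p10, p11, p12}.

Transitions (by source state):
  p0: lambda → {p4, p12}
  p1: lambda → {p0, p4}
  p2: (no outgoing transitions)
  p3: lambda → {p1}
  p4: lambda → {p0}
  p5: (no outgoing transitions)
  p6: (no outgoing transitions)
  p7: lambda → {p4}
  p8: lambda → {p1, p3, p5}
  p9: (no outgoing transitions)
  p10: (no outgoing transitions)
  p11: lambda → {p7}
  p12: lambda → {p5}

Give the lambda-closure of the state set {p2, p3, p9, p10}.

{p0, p1, p2, p3, p4, p5, p9, p10, p12}

Start with {p2, p3, p9, p10}.
From p3 via lambda: add p1.
From p1 via lambda: add p0, p4.
From p0 via lambda: add p12.
From p12 via lambda: add p5.
No new states can be added; the closed set is {p0, p1, p2, p3, p4, p5, p9, p10, p12}.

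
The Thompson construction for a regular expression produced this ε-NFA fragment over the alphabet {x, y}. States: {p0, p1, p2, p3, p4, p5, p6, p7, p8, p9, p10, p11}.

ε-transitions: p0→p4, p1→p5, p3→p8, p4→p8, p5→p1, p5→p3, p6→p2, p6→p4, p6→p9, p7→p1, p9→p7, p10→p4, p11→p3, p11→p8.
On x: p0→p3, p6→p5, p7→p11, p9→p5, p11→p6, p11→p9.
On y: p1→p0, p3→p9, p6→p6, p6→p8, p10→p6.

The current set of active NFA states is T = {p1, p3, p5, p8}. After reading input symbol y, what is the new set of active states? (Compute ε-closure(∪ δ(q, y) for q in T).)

{p0, p1, p3, p4, p5, p7, p8, p9}

p1 on y → {p0}.
p3 on y → {p9}.
No y-transition from p5, p8.
Union after reading y: {p0, p9}.
Now take the ε-closure:
From p0 via ε: add p4.
From p9 via ε: add p7.
From p4 via ε: add p8.
From p7 via ε: add p1.
From p1 via ε: add p5.
From p5 via ε: add p3.
No new states can be added; the closed set is {p0, p1, p3, p4, p5, p7, p8, p9}.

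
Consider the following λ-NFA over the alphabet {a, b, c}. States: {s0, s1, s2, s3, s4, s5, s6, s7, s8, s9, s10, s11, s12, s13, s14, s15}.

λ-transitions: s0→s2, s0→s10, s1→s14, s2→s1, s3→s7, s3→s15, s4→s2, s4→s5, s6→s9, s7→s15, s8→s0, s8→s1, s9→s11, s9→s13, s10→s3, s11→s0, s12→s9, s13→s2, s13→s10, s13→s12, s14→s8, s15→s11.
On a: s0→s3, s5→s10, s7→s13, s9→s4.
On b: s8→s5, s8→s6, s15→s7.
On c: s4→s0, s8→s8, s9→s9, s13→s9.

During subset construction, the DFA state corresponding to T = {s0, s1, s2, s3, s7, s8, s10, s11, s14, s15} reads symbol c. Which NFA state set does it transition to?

{s0, s1, s2, s3, s7, s8, s10, s11, s14, s15}

s8 on c → {s8}.
No c-transition from s0, s1, s2, s3, s7, s10, s11, s14, s15.
Union after reading c: {s8}.
Now take the λ-closure:
From s8 via λ: add s0, s1.
From s0 via λ: add s2, s10.
From s1 via λ: add s14.
From s10 via λ: add s3.
From s3 via λ: add s7, s15.
From s15 via λ: add s11.
No new states can be added; the closed set is {s0, s1, s2, s3, s7, s8, s10, s11, s14, s15}.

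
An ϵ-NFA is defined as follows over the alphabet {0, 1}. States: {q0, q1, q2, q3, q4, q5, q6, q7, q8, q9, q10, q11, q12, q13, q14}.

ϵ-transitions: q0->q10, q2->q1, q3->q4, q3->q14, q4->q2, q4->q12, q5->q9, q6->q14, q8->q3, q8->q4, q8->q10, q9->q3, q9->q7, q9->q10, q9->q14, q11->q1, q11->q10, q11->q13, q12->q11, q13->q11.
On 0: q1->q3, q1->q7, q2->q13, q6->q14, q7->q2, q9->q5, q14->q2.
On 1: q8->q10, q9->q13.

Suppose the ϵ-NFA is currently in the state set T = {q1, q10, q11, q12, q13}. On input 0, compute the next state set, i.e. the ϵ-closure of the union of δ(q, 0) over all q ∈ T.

{q1, q2, q3, q4, q7, q10, q11, q12, q13, q14}

q1 on 0 → {q3, q7}.
No 0-transition from q10, q11, q12, q13.
Union after reading 0: {q3, q7}.
Now take the ϵ-closure:
From q3 via ϵ: add q4, q14.
From q4 via ϵ: add q2, q12.
From q2 via ϵ: add q1.
From q12 via ϵ: add q11.
From q11 via ϵ: add q10, q13.
No new states can be added; the closed set is {q1, q2, q3, q4, q7, q10, q11, q12, q13, q14}.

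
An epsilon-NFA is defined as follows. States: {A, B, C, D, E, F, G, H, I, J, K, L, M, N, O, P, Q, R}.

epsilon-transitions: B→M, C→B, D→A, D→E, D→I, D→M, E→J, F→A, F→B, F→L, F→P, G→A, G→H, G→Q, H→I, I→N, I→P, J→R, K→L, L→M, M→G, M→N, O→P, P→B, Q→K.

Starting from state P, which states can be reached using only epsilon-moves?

{A, B, G, H, I, K, L, M, N, P, Q}

Start with {P}.
From P via epsilon: add B.
From B via epsilon: add M.
From M via epsilon: add G, N.
From G via epsilon: add A, H, Q.
From H via epsilon: add I.
From Q via epsilon: add K.
From K via epsilon: add L.
No new states can be added; the closed set is {A, B, G, H, I, K, L, M, N, P, Q}.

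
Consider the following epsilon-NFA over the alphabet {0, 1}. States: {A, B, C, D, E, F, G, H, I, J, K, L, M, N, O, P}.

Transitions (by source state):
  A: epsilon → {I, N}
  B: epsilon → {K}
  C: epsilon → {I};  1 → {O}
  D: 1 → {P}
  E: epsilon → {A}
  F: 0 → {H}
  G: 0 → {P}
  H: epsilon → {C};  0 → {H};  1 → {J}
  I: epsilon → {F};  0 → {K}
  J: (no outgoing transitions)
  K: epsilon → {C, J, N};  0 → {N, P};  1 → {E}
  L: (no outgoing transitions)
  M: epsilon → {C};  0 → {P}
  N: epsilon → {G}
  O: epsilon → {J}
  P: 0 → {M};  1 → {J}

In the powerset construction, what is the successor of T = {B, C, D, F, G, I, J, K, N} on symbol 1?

{A, E, F, G, I, J, N, O, P}

C on 1 → {O}.
D on 1 → {P}.
K on 1 → {E}.
No 1-transition from B, F, G, I, J, N.
Union after reading 1: {E, O, P}.
Now take the epsilon-closure:
From E via epsilon: add A.
From O via epsilon: add J.
From A via epsilon: add I, N.
From I via epsilon: add F.
From N via epsilon: add G.
No new states can be added; the closed set is {A, E, F, G, I, J, N, O, P}.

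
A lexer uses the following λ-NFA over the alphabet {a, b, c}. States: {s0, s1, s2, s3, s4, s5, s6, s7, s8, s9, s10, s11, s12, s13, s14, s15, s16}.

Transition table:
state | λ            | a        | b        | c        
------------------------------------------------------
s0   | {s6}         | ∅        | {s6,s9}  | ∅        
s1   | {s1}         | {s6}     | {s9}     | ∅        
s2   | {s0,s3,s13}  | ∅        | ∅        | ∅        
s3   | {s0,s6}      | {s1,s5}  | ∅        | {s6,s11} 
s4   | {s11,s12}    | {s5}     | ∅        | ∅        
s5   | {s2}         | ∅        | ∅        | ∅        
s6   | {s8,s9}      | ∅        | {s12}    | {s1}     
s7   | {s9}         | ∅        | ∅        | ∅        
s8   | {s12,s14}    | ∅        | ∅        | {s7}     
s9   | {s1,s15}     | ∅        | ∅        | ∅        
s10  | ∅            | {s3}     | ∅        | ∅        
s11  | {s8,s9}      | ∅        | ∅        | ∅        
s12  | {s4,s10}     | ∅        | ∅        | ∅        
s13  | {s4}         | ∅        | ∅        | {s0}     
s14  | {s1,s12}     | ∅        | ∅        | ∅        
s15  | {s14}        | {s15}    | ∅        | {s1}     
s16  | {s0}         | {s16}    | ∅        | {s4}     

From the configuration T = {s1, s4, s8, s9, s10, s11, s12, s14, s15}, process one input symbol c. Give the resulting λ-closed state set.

s8 on c → {s7}.
s15 on c → {s1}.
No c-transition from s1, s4, s9, s10, s11, s12, s14.
Union after reading c: {s1, s7}.
Now take the λ-closure:
From s7 via λ: add s9.
From s9 via λ: add s15.
From s15 via λ: add s14.
From s14 via λ: add s12.
From s12 via λ: add s4, s10.
From s4 via λ: add s11.
From s11 via λ: add s8.
No new states can be added; the closed set is {s1, s4, s7, s8, s9, s10, s11, s12, s14, s15}.

{s1, s4, s7, s8, s9, s10, s11, s12, s14, s15}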